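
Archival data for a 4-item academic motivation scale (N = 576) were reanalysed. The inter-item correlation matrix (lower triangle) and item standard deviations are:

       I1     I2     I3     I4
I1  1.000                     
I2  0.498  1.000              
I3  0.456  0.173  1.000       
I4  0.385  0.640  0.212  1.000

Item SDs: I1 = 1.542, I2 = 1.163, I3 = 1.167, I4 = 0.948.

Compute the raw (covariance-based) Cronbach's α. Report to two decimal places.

Cronbach's α = 0.71

Σσ²ᵢ = 1.542² + 1.163² + 1.167² + 0.948² = 5.9909
Covariances σ_ij = r_ij · s_i · s_j:
  σ(I1,I2) = 0.498 × 1.542 × 1.163 = 0.8931
  σ(I1,I3) = 0.456 × 1.542 × 1.167 = 0.8206
  σ(I1,I4) = 0.385 × 1.542 × 0.948 = 0.5628
  σ(I2,I3) = 0.173 × 1.163 × 1.167 = 0.2348
  σ(I2,I4) = 0.640 × 1.163 × 0.948 = 0.7056
  σ(I3,I4) = 0.212 × 1.167 × 0.948 = 0.2345
σ²_T = Σσ²ᵢ + 2·Σσ_ij = 5.9909 + 2 × 3.4514 = 12.8937
α = (4/3)·(1 − 5.9909/12.8937) = 0.71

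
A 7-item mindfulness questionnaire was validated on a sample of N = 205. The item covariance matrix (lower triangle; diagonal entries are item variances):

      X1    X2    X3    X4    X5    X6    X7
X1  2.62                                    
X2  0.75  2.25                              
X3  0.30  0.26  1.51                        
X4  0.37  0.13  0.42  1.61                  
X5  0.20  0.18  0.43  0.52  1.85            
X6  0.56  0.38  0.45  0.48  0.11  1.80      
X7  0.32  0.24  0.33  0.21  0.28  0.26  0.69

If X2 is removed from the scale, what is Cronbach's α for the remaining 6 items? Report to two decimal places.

α = 0.61

Remaining items: X1, X3, X4, X5, X6, X7 (k = 6).
Σσᵢ² = 2.62 + 1.51 + 1.61 + 1.85 + 1.80 + 0.69 = 10.08
Var(T) = 10.08 + 2 × 5.24 = 20.56
α (item deleted) = (6/5)·(1 − 10.08/20.56) = 0.61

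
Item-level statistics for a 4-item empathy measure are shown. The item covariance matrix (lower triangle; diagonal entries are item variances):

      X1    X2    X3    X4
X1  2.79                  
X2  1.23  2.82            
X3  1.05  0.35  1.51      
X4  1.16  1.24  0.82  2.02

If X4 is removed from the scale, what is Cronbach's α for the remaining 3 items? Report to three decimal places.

α = 0.637

Remaining items: X1, X2, X3 (k = 3).
Σσ²ᵢ = 2.79 + 2.82 + 1.51 = 7.12
σ²_total = 7.12 + 2 × 2.63 = 12.38
α (item deleted) = (3/2)·(1 − 7.12/12.38) = 0.637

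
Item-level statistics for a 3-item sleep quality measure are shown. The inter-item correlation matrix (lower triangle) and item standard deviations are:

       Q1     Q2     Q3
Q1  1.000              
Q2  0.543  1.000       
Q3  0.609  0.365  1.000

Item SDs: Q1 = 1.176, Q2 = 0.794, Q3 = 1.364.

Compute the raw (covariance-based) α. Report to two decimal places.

α = 0.74

Σσ²ᵢ = 1.176² + 0.794² + 1.364² = 3.8739
Covariances σ_ij = r_ij · s_i · s_j:
  σ(Q1,Q2) = 0.543 × 1.176 × 0.794 = 0.5070
  σ(Q1,Q3) = 0.609 × 1.176 × 1.364 = 0.9769
  σ(Q2,Q3) = 0.365 × 0.794 × 1.364 = 0.3953
σ²_T = Σσ²ᵢ + 2·Σσ_ij = 3.8739 + 2 × 1.8792 = 7.6323
α = (3/2)·(1 − 3.8739/7.6323) = 0.74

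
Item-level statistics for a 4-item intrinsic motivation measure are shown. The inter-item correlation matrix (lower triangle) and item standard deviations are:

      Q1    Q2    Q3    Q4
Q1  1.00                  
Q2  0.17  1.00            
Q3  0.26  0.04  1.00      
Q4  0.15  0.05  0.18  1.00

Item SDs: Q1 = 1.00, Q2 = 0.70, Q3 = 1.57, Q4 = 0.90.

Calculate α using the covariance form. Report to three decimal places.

Σσ²ᵢ = 1.00² + 0.70² + 1.57² + 0.90² = 4.7649
Covariances σ_ij = r_ij · s_i · s_j:
  σ(Q1,Q2) = 0.17 × 1.00 × 0.70 = 0.1190
  σ(Q1,Q3) = 0.26 × 1.00 × 1.57 = 0.4082
  σ(Q1,Q4) = 0.15 × 1.00 × 0.90 = 0.1350
  σ(Q2,Q3) = 0.04 × 0.70 × 1.57 = 0.0440
  σ(Q2,Q4) = 0.05 × 0.70 × 0.90 = 0.0315
  σ(Q3,Q4) = 0.18 × 1.57 × 0.90 = 0.2543
σ²_T = Σσ²ᵢ + 2·Σσ_ij = 4.7649 + 2 × 0.9920 = 6.7489
α = (4/3)·(1 − 4.7649/6.7489) = 0.392

α = 0.392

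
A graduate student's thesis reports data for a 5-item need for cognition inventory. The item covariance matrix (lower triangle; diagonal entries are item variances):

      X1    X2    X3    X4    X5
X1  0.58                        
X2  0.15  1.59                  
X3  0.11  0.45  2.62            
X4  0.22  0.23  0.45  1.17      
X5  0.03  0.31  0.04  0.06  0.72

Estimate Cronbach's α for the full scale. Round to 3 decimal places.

α = 0.475

sum of item variances = 0.58 + 1.59 + 2.62 + 1.17 + 0.72 = 6.68
Σ_{i<j} σ_ij = 2.05
σ²_T = 6.68 + 2 × 2.05 = 10.78
α = (k/(k−1))·(1 − sum of item variances/σ²_T) = (5/4)·(1 − 6.68/10.78) = 0.475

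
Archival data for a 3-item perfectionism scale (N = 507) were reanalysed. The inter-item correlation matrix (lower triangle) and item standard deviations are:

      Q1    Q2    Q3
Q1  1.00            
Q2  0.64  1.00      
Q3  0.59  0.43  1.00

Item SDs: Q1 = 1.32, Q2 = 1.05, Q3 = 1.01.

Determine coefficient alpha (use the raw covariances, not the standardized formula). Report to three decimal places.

α = 0.786

Σσ²ᵢ = 1.32² + 1.05² + 1.01² = 3.8650
Covariances σ_ij = r_ij · s_i · s_j:
  σ(Q1,Q2) = 0.64 × 1.32 × 1.05 = 0.8870
  σ(Q1,Q3) = 0.59 × 1.32 × 1.01 = 0.7866
  σ(Q2,Q3) = 0.43 × 1.05 × 1.01 = 0.4560
σ²_T = Σσ²ᵢ + 2·Σσ_ij = 3.8650 + 2 × 2.1296 = 8.1242
α = (3/2)·(1 − 3.8650/8.1242) = 0.786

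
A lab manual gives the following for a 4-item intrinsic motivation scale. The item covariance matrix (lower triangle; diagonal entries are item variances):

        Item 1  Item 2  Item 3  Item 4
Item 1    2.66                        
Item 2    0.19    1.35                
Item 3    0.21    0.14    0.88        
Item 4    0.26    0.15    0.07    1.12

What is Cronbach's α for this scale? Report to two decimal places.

Σσᵢ² = 2.66 + 1.35 + 0.88 + 1.12 = 6.01
Sum of off-diagonal covariances = 1.02
σ²_total = 6.01 + 2 × 1.02 = 8.05
α = (k/(k−1))·(1 − Σσᵢ²/σ²_total) = (4/3)·(1 − 6.01/8.05) = 0.34

α = 0.34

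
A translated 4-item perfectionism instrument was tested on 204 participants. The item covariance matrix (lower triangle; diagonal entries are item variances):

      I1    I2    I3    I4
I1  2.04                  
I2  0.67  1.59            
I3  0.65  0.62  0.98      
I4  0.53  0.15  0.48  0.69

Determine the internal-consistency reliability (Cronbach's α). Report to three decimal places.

sum of item variances = 2.04 + 1.59 + 0.98 + 0.69 = 5.30
Σ_{i<j} σ_ij = 3.10
σ²_total = 5.30 + 2 × 3.10 = 11.50
α = (k/(k−1))·(1 − sum of item variances/σ²_total) = (4/3)·(1 − 5.30/11.50) = 0.719

α = 0.719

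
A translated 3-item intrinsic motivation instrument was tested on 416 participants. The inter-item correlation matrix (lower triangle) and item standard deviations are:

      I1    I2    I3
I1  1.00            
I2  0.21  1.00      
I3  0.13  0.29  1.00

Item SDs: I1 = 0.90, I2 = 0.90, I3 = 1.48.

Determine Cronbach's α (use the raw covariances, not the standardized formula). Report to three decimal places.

Cronbach's α = 0.415

Σσ²ᵢ = 0.90² + 0.90² + 1.48² = 3.8104
Covariances σ_ij = r_ij · s_i · s_j:
  σ(I1,I2) = 0.21 × 0.90 × 0.90 = 0.1701
  σ(I1,I3) = 0.13 × 0.90 × 1.48 = 0.1732
  σ(I2,I3) = 0.29 × 0.90 × 1.48 = 0.3863
σ²_T = Σσ²ᵢ + 2·Σσ_ij = 3.8104 + 2 × 0.7296 = 5.2696
α = (3/2)·(1 − 3.8104/5.2696) = 0.415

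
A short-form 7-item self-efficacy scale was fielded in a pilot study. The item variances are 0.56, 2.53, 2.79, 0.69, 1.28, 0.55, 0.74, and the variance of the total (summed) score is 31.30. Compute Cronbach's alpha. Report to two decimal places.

sum of item variances = 0.56 + 2.53 + 2.79 + 0.69 + 1.28 + 0.55 + 0.74 = 9.14
α = (k/(k−1))·(1 − sum of item variances/σ²_T) = (7/6)·(1 − 9.14/31.30) = 0.83

α = 0.83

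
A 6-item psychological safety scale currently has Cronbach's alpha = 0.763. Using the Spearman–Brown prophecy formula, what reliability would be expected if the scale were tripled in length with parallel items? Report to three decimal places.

predicted reliability = 0.906

Length factor m = 3
α' = m·α / (1 + (m−1)·α)
   = 3 × 0.763 / (1 + (3 − 1) × 0.763)
   = 2.2890 / 2.5260 = 0.906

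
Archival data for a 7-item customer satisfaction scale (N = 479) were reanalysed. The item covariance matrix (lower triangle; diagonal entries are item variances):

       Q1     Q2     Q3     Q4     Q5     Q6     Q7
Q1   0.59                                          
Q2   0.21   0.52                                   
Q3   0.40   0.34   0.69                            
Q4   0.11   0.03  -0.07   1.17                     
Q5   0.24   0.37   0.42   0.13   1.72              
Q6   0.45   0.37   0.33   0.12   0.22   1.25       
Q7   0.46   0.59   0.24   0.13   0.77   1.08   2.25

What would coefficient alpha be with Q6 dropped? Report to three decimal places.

α = 0.669

Remaining items: Q1, Q2, Q3, Q4, Q5, Q7 (k = 6).
sum of item variances = 0.59 + 0.52 + 0.69 + 1.17 + 1.72 + 2.25 = 6.94
Var(T) = 6.94 + 2 × 4.37 = 15.68
α (item deleted) = (6/5)·(1 − 6.94/15.68) = 0.669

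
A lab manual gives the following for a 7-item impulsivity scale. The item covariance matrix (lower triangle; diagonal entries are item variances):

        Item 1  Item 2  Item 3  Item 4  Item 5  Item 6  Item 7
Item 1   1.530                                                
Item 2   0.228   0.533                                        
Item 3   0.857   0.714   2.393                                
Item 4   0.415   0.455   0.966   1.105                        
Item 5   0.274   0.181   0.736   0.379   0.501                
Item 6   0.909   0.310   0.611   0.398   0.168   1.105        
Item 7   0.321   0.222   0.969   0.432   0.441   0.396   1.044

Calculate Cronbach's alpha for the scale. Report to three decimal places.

α = 0.836

ΣVar(i) = 1.530 + 0.533 + 2.393 + 1.105 + 0.501 + 1.105 + 1.044 = 8.211
Sum of off-diagonal covariances = 10.382
σ²_T = 8.211 + 2 × 10.382 = 28.975
α = (k/(k−1))·(1 − ΣVar(i)/σ²_T) = (7/6)·(1 − 8.211/28.975) = 0.836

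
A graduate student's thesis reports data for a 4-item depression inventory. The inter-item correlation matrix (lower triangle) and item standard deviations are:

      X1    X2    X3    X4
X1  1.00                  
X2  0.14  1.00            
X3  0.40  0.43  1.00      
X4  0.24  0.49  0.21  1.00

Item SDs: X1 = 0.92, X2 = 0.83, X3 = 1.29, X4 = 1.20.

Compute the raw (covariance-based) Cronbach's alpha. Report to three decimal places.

Cronbach's alpha = 0.637

Σσ²ᵢ = 0.92² + 0.83² + 1.29² + 1.20² = 4.6394
Covariances σ_ij = r_ij · s_i · s_j:
  σ(X1,X2) = 0.14 × 0.92 × 0.83 = 0.1069
  σ(X1,X3) = 0.40 × 0.92 × 1.29 = 0.4747
  σ(X1,X4) = 0.24 × 0.92 × 1.20 = 0.2650
  σ(X2,X3) = 0.43 × 0.83 × 1.29 = 0.4604
  σ(X2,X4) = 0.49 × 0.83 × 1.20 = 0.4880
  σ(X3,X4) = 0.21 × 1.29 × 1.20 = 0.3251
σ²_T = Σσ²ᵢ + 2·Σσ_ij = 4.6394 + 2 × 2.1201 = 8.8796
α = (4/3)·(1 − 4.6394/8.8796) = 0.637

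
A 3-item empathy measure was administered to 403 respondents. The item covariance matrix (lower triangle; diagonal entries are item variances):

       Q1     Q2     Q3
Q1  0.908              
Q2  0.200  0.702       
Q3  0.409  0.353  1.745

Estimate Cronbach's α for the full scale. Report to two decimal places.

Σσ²ᵢ = 0.908 + 0.702 + 1.745 = 3.355
Sum of off-diagonal covariances = 0.962
σ²_total = 3.355 + 2 × 0.962 = 5.279
α = (k/(k−1))·(1 − Σσ²ᵢ/σ²_total) = (3/2)·(1 − 3.355/5.279) = 0.55

α = 0.55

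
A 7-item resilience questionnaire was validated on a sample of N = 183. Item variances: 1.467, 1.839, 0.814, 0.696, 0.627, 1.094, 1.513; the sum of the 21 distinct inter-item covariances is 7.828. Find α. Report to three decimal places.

α = 0.770

Σσ²ᵢ = 1.467 + 1.839 + 0.814 + 0.696 + 0.627 + 1.094 + 1.513 = 8.050
Sum of distinct covariances = 7.828
total variance = Σσ²ᵢ + 2·Σcov = 8.050 + 2 × 7.828 = 23.706
α = (7/6)·(1 − 8.050/23.706) = 0.770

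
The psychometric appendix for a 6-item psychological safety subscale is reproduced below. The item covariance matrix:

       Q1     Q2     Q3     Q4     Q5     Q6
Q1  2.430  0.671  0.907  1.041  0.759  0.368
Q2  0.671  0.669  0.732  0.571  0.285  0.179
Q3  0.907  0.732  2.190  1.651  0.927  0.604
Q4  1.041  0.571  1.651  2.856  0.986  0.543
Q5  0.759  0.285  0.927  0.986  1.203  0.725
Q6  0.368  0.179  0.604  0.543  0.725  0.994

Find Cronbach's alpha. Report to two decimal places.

sum of item variances = 2.430 + 0.669 + 2.190 + 2.856 + 1.203 + 0.994 = 10.342
Σ_{i<j} σ_ij = 10.949
σ²_T = 10.342 + 2 × 10.949 = 32.240
α = (k/(k−1))·(1 − sum of item variances/σ²_T) = (6/5)·(1 − 10.342/32.240) = 0.82

α = 0.82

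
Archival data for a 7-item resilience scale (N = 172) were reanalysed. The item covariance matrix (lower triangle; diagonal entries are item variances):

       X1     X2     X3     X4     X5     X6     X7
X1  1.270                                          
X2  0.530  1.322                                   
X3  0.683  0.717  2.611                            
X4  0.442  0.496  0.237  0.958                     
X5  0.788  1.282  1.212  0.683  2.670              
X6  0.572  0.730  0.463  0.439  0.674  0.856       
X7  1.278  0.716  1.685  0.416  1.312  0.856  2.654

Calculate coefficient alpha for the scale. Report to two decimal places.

coefficient alpha = 0.85

ΣVar(i) = 1.270 + 1.322 + 2.611 + 0.958 + 2.670 + 0.856 + 2.654 = 12.341
Sum of the distinct covariances = 16.211
σ²_total = 12.341 + 2 × 16.211 = 44.763
α = (k/(k−1))·(1 − ΣVar(i)/σ²_total) = (7/6)·(1 − 12.341/44.763) = 0.85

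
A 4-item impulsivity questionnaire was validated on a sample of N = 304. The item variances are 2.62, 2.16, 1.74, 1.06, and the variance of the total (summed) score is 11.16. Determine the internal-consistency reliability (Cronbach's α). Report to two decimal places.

α = 0.43

sum of item variances = 2.62 + 2.16 + 1.74 + 1.06 = 7.58
α = (k/(k−1))·(1 − sum of item variances/Var(T)) = (4/3)·(1 − 7.58/11.16) = 0.43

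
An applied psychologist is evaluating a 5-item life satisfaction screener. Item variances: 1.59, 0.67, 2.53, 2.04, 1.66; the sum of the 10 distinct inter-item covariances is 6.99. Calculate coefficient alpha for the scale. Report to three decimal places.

ΣVar(i) = 1.59 + 0.67 + 2.53 + 2.04 + 1.66 = 8.49
Sum of distinct covariances = 6.99
total variance = ΣVar(i) + 2·Σcov = 8.49 + 2 × 6.99 = 22.47
α = (5/4)·(1 − 8.49/22.47) = 0.778

coefficient alpha = 0.778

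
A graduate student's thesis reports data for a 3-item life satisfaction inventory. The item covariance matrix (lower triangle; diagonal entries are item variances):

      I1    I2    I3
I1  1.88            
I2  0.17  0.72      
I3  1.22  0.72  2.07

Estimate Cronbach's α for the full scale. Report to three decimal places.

Σσᵢ² = 1.88 + 0.72 + 2.07 = 4.67
Sum of off-diagonal covariances = 2.11
Var(T) = 4.67 + 2 × 2.11 = 8.89
α = (k/(k−1))·(1 − Σσᵢ²/Var(T)) = (3/2)·(1 − 4.67/8.89) = 0.712

α = 0.712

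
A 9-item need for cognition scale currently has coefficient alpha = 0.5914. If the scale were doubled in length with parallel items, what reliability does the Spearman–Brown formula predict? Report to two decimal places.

predicted reliability = 0.74

Length factor m = 2
α' = m·α / (1 + (m−1)·α)
   = 2 × 0.5914 / (1 + (2 − 1) × 0.5914)
   = 1.1828 / 1.5914 = 0.74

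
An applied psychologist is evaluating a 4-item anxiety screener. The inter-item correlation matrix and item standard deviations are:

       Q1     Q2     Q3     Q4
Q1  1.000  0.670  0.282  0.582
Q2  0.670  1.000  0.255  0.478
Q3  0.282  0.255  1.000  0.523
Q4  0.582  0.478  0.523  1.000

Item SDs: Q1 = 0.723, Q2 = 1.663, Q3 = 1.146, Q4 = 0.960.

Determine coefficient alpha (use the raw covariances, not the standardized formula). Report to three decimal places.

coefficient alpha = 0.723

Σσ²ᵢ = 0.723² + 1.663² + 1.146² + 0.960² = 5.5232
Covariances σ_ij = r_ij · s_i · s_j:
  σ(Q1,Q2) = 0.670 × 0.723 × 1.663 = 0.8056
  σ(Q1,Q3) = 0.282 × 0.723 × 1.146 = 0.2337
  σ(Q1,Q4) = 0.582 × 0.723 × 0.960 = 0.4040
  σ(Q2,Q3) = 0.255 × 1.663 × 1.146 = 0.4860
  σ(Q2,Q4) = 0.478 × 1.663 × 0.960 = 0.7631
  σ(Q3,Q4) = 0.523 × 1.146 × 0.960 = 0.5754
σ²_T = Σσ²ᵢ + 2·Σσ_ij = 5.5232 + 2 × 3.2678 = 12.0588
α = (4/3)·(1 − 5.5232/12.0588) = 0.723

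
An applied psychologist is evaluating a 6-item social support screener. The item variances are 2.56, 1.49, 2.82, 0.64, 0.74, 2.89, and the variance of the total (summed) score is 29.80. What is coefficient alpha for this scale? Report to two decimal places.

α = 0.75

Σσᵢ² = 2.56 + 1.49 + 2.82 + 0.64 + 0.74 + 2.89 = 11.14
α = (k/(k−1))·(1 − Σσᵢ²/σ²_T) = (6/5)·(1 − 11.14/29.80) = 0.75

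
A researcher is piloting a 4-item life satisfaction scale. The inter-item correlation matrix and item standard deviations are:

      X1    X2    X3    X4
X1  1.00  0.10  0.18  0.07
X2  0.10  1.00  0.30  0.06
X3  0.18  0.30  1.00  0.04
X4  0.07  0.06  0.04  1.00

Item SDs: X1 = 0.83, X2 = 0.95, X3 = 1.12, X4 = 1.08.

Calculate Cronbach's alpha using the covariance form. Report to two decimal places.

Σσ²ᵢ = 0.83² + 0.95² + 1.12² + 1.08² = 4.0122
Covariances σ_ij = r_ij · s_i · s_j:
  σ(X1,X2) = 0.10 × 0.83 × 0.95 = 0.0789
  σ(X1,X3) = 0.18 × 0.83 × 1.12 = 0.1673
  σ(X1,X4) = 0.07 × 0.83 × 1.08 = 0.0627
  σ(X2,X3) = 0.30 × 0.95 × 1.12 = 0.3192
  σ(X2,X4) = 0.06 × 0.95 × 1.08 = 0.0616
  σ(X3,X4) = 0.04 × 1.12 × 1.08 = 0.0484
σ²_T = Σσ²ᵢ + 2·Σσ_ij = 4.0122 + 2 × 0.7381 = 5.4884
α = (4/3)·(1 − 4.0122/5.4884) = 0.36

α = 0.36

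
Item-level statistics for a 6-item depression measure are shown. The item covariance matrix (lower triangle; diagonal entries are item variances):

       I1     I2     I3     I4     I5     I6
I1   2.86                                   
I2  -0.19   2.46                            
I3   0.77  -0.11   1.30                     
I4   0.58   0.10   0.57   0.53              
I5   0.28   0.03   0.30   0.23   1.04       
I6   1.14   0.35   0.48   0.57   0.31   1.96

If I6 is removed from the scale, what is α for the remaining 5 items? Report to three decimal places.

α = 0.481

Remaining items: I1, I2, I3, I4, I5 (k = 5).
Σσ²ᵢ = 2.86 + 2.46 + 1.30 + 0.53 + 1.04 = 8.19
total variance = 8.19 + 2 × 2.56 = 13.31
α (item deleted) = (5/4)·(1 − 8.19/13.31) = 0.481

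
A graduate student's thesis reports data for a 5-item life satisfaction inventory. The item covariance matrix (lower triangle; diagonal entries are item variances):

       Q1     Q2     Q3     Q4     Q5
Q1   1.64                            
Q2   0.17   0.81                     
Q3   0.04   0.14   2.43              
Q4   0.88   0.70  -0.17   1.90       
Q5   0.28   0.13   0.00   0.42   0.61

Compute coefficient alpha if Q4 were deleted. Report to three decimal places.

Remaining items: Q1, Q2, Q3, Q5 (k = 4).
ΣVar(i) = 1.64 + 0.81 + 2.43 + 0.61 = 5.49
σ²_total = 5.49 + 2 × 0.76 = 7.01
α (item deleted) = (4/3)·(1 − 5.49/7.01) = 0.289

coefficient alpha = 0.289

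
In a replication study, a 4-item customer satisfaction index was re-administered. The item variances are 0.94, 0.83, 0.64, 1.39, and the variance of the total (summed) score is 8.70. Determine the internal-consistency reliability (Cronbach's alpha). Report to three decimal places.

α = 0.751

sum of item variances = 0.94 + 0.83 + 0.64 + 1.39 = 3.80
α = (k/(k−1))·(1 − sum of item variances/Var(T)) = (4/3)·(1 − 3.80/8.70) = 0.751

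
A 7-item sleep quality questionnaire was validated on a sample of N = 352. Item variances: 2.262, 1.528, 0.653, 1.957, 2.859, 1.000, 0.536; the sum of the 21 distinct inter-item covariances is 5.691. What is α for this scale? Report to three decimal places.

α = 0.599

Σσ²ᵢ = 2.262 + 1.528 + 0.653 + 1.957 + 2.859 + 1.000 + 0.536 = 10.795
Sum of distinct covariances = 5.691
σ²_total = Σσ²ᵢ + 2·Σcov = 10.795 + 2 × 5.691 = 22.177
α = (7/6)·(1 − 10.795/22.177) = 0.599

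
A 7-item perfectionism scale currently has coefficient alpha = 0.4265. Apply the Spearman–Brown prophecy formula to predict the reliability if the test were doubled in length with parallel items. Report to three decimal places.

predicted reliability = 0.598

Length factor m = 2
α' = m·α / (1 + (m−1)·α)
   = 2 × 0.4265 / (1 + (2 − 1) × 0.4265)
   = 0.8530 / 1.4265 = 0.598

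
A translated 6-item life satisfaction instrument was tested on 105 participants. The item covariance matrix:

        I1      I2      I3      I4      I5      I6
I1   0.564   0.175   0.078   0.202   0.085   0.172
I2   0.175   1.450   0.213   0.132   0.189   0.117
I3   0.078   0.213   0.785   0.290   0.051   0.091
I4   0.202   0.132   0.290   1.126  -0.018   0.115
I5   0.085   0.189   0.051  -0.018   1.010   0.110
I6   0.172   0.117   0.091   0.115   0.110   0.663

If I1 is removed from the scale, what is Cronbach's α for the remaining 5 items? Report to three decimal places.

α = 0.424

Remaining items: I2, I3, I4, I5, I6 (k = 5).
ΣVar(i) = 1.450 + 0.785 + 1.126 + 1.010 + 0.663 = 5.034
σ²_total = 5.034 + 2 × 1.290 = 7.614
α (item deleted) = (5/4)·(1 − 5.034/7.614) = 0.424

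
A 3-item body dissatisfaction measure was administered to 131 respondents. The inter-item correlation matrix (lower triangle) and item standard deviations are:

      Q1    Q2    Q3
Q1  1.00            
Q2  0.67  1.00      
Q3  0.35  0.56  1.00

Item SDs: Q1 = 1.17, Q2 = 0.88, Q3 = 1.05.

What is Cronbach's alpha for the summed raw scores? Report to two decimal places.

Σσ²ᵢ = 1.17² + 0.88² + 1.05² = 3.2458
Covariances σ_ij = r_ij · s_i · s_j:
  σ(Q1,Q2) = 0.67 × 1.17 × 0.88 = 0.6898
  σ(Q1,Q3) = 0.35 × 1.17 × 1.05 = 0.4300
  σ(Q2,Q3) = 0.56 × 0.88 × 1.05 = 0.5174
σ²_T = Σσ²ᵢ + 2·Σσ_ij = 3.2458 + 2 × 1.6372 = 6.5202
α = (3/2)·(1 − 3.2458/6.5202) = 0.75

Cronbach's alpha = 0.75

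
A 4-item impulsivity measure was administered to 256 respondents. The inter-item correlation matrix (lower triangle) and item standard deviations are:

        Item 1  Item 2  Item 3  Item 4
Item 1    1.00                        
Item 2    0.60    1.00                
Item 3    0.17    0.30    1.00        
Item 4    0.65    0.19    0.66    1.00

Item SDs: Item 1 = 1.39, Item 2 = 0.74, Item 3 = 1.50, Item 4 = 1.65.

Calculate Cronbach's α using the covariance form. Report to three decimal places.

Σσ²ᵢ = 1.39² + 0.74² + 1.50² + 1.65² = 7.4522
Covariances σ_ij = r_ij · s_i · s_j:
  σ(Item 1,Item 2) = 0.60 × 1.39 × 0.74 = 0.6172
  σ(Item 1,Item 3) = 0.17 × 1.39 × 1.50 = 0.3545
  σ(Item 1,Item 4) = 0.65 × 1.39 × 1.65 = 1.4908
  σ(Item 2,Item 3) = 0.30 × 0.74 × 1.50 = 0.3330
  σ(Item 2,Item 4) = 0.19 × 0.74 × 1.65 = 0.2320
  σ(Item 3,Item 4) = 0.66 × 1.50 × 1.65 = 1.6335
σ²_T = Σσ²ᵢ + 2·Σσ_ij = 7.4522 + 2 × 4.6610 = 16.7742
α = (4/3)·(1 − 7.4522/16.7742) = 0.741

Cronbach's α = 0.741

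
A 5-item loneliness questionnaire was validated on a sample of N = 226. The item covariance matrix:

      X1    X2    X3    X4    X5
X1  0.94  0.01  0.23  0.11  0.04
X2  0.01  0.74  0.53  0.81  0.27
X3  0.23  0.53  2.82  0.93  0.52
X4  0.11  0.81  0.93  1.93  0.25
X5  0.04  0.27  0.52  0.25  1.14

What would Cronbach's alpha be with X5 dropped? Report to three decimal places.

Remaining items: X1, X2, X3, X4 (k = 4).
Σσ²ᵢ = 0.94 + 0.74 + 2.82 + 1.93 = 6.43
Var(T) = 6.43 + 2 × 2.62 = 11.67
α (item deleted) = (4/3)·(1 − 6.43/11.67) = 0.599

α = 0.599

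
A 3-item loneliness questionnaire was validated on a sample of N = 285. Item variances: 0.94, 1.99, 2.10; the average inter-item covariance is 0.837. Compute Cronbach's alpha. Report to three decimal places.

sum of item variances = 0.94 + 1.99 + 2.10 = 5.03
Sum of the 3 distinct covariances = 3 × 0.837 = 2.511
σ²_total = sum of item variances + 2·Σcov = 5.03 + 2 × 2.511 = 10.052
α = (3/2)·(1 − 5.03/10.052) = 0.749

Cronbach's alpha = 0.749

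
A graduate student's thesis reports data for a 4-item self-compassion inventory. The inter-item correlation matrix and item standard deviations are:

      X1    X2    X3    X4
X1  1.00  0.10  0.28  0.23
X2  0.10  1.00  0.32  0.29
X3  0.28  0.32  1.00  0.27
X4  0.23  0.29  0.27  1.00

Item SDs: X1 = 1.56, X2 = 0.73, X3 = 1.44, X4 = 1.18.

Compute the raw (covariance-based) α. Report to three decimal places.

α = 0.543

Σσ²ᵢ = 1.56² + 0.73² + 1.44² + 1.18² = 6.4325
Covariances σ_ij = r_ij · s_i · s_j:
  σ(X1,X2) = 0.10 × 1.56 × 0.73 = 0.1139
  σ(X1,X3) = 0.28 × 1.56 × 1.44 = 0.6290
  σ(X1,X4) = 0.23 × 1.56 × 1.18 = 0.4234
  σ(X2,X3) = 0.32 × 0.73 × 1.44 = 0.3364
  σ(X2,X4) = 0.29 × 0.73 × 1.18 = 0.2498
  σ(X3,X4) = 0.27 × 1.44 × 1.18 = 0.4588
σ²_T = Σσ²ᵢ + 2·Σσ_ij = 6.4325 + 2 × 2.2113 = 10.8551
α = (4/3)·(1 − 6.4325/10.8551) = 0.543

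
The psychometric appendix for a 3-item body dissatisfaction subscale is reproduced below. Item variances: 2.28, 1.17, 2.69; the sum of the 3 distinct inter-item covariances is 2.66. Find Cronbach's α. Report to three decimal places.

ΣVar(i) = 2.28 + 1.17 + 2.69 = 6.14
Sum of distinct covariances = 2.66
σ²_T = ΣVar(i) + 2·Σcov = 6.14 + 2 × 2.66 = 11.46
α = (3/2)·(1 − 6.14/11.46) = 0.696

Cronbach's α = 0.696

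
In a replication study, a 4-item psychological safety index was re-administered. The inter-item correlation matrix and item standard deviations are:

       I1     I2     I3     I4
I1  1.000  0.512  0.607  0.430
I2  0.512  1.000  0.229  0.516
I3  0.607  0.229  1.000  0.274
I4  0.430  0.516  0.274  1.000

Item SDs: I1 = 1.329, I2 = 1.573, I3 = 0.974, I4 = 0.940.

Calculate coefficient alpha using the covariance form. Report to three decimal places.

α = 0.737

Σσ²ᵢ = 1.329² + 1.573² + 0.974² + 0.940² = 6.0728
Covariances σ_ij = r_ij · s_i · s_j:
  σ(I1,I2) = 0.512 × 1.329 × 1.573 = 1.0703
  σ(I1,I3) = 0.607 × 1.329 × 0.974 = 0.7857
  σ(I1,I4) = 0.430 × 1.329 × 0.940 = 0.5372
  σ(I2,I3) = 0.229 × 1.573 × 0.974 = 0.3509
  σ(I2,I4) = 0.516 × 1.573 × 0.940 = 0.7630
  σ(I3,I4) = 0.274 × 0.974 × 0.940 = 0.2509
σ²_T = Σσ²ᵢ + 2·Σσ_ij = 6.0728 + 2 × 3.7580 = 13.5888
α = (4/3)·(1 − 6.0728/13.5888) = 0.737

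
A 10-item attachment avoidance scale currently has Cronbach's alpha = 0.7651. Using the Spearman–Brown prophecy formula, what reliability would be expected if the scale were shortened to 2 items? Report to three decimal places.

Length factor m = 2/10 = 0.2000
α' = m·α / (1 − (1−m)·α)
   = 2/10 × 0.7651 / (1 − (1 − 2/10) × 0.7651)
   = 0.1530 / 0.3879 = 0.394

predicted reliability = 0.394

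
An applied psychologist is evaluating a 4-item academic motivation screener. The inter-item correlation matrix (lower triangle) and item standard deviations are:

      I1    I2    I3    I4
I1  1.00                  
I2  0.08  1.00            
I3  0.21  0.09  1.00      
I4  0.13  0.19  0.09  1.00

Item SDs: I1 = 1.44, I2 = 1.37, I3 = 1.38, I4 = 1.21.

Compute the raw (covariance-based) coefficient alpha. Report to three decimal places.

Σσ²ᵢ = 1.44² + 1.37² + 1.38² + 1.21² = 7.3190
Covariances σ_ij = r_ij · s_i · s_j:
  σ(I1,I2) = 0.08 × 1.44 × 1.37 = 0.1578
  σ(I1,I3) = 0.21 × 1.44 × 1.38 = 0.4173
  σ(I1,I4) = 0.13 × 1.44 × 1.21 = 0.2265
  σ(I2,I3) = 0.09 × 1.37 × 1.38 = 0.1702
  σ(I2,I4) = 0.19 × 1.37 × 1.21 = 0.3150
  σ(I3,I4) = 0.09 × 1.38 × 1.21 = 0.1503
σ²_T = Σσ²ᵢ + 2·Σσ_ij = 7.3190 + 2 × 1.4371 = 10.1932
α = (4/3)·(1 − 7.3190/10.1932) = 0.376

α = 0.376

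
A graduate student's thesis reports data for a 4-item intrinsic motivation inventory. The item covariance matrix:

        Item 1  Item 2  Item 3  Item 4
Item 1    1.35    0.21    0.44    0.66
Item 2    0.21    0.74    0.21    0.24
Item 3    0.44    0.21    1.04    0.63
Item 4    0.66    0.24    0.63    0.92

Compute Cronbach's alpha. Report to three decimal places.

Cronbach's alpha = 0.722

ΣVar(i) = 1.35 + 0.74 + 1.04 + 0.92 = 4.05
Sum of the distinct covariances = 2.39
total variance = 4.05 + 2 × 2.39 = 8.83
α = (k/(k−1))·(1 − ΣVar(i)/total variance) = (4/3)·(1 − 4.05/8.83) = 0.722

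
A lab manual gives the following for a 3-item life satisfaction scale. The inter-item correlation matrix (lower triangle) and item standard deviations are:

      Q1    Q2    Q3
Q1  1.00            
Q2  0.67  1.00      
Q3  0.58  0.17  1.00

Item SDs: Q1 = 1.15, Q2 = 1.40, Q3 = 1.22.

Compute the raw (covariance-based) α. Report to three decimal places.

α = 0.717

Σσ²ᵢ = 1.15² + 1.40² + 1.22² = 4.7709
Covariances σ_ij = r_ij · s_i · s_j:
  σ(Q1,Q2) = 0.67 × 1.15 × 1.40 = 1.0787
  σ(Q1,Q3) = 0.58 × 1.15 × 1.22 = 0.8137
  σ(Q2,Q3) = 0.17 × 1.40 × 1.22 = 0.2904
σ²_T = Σσ²ᵢ + 2·Σσ_ij = 4.7709 + 2 × 2.1828 = 9.1365
α = (3/2)·(1 − 4.7709/9.1365) = 0.717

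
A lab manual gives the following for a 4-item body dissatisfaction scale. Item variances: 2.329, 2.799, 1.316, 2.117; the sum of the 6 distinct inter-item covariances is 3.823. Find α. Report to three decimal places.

Σσᵢ² = 2.329 + 2.799 + 1.316 + 2.117 = 8.561
Sum of distinct covariances = 3.823
σ²_total = Σσᵢ² + 2·Σcov = 8.561 + 2 × 3.823 = 16.207
α = (4/3)·(1 − 8.561/16.207) = 0.629

α = 0.629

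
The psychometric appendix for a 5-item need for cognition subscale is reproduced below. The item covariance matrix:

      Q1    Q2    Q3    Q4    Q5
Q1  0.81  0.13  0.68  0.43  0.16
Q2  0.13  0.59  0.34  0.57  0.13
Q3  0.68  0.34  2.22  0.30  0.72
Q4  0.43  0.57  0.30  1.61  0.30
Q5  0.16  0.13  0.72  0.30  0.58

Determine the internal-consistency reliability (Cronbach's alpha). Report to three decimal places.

α = 0.705

Σσᵢ² = 0.81 + 0.59 + 2.22 + 1.61 + 0.58 = 5.81
Sum of the distinct covariances = 3.76
Var(T) = 5.81 + 2 × 3.76 = 13.33
α = (k/(k−1))·(1 − Σσᵢ²/Var(T)) = (5/4)·(1 − 5.81/13.33) = 0.705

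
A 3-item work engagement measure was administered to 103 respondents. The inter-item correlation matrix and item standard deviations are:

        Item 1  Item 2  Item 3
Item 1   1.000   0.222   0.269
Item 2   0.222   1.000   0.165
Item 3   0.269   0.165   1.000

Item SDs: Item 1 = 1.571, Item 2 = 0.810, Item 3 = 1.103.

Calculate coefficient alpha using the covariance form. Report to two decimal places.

Σσ²ᵢ = 1.571² + 0.810² + 1.103² = 4.3407
Covariances σ_ij = r_ij · s_i · s_j:
  σ(Item 1,Item 2) = 0.222 × 1.571 × 0.810 = 0.2825
  σ(Item 1,Item 3) = 0.269 × 1.571 × 1.103 = 0.4661
  σ(Item 2,Item 3) = 0.165 × 0.810 × 1.103 = 0.1474
σ²_T = Σσ²ᵢ + 2·Σσ_ij = 4.3407 + 2 × 0.8960 = 6.1327
α = (3/2)·(1 − 4.3407/6.1327) = 0.44

α = 0.44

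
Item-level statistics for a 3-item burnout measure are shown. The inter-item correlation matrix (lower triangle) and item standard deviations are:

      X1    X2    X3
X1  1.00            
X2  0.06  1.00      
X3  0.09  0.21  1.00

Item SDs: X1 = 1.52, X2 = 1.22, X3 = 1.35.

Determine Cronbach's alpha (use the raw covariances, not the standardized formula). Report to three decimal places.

Σσ²ᵢ = 1.52² + 1.22² + 1.35² = 5.6213
Covariances σ_ij = r_ij · s_i · s_j:
  σ(X1,X2) = 0.06 × 1.52 × 1.22 = 0.1113
  σ(X1,X3) = 0.09 × 1.52 × 1.35 = 0.1847
  σ(X2,X3) = 0.21 × 1.22 × 1.35 = 0.3459
σ²_T = Σσ²ᵢ + 2·Σσ_ij = 5.6213 + 2 × 0.6419 = 6.9051
α = (3/2)·(1 − 5.6213/6.9051) = 0.279

Cronbach's alpha = 0.279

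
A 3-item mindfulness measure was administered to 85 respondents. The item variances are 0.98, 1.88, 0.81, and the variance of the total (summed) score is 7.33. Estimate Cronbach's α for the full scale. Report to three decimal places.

sum of item variances = 0.98 + 1.88 + 0.81 = 3.67
α = (k/(k−1))·(1 − sum of item variances/total variance) = (3/2)·(1 − 3.67/7.33) = 0.749

Cronbach's α = 0.749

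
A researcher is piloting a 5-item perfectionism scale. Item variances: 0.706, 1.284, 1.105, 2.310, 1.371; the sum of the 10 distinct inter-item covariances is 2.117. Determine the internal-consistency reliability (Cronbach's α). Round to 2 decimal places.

Cronbach's α = 0.48

ΣVar(i) = 0.706 + 1.284 + 1.105 + 2.310 + 1.371 = 6.776
Sum of distinct covariances = 2.117
σ²_T = ΣVar(i) + 2·Σcov = 6.776 + 2 × 2.117 = 11.010
α = (5/4)·(1 − 6.776/11.010) = 0.48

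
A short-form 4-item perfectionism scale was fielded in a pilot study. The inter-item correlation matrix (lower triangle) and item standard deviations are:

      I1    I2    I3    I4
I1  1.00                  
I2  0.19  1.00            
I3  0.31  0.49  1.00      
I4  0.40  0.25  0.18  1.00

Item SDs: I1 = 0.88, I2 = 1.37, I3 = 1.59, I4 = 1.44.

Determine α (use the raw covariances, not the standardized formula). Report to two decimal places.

Σσ²ᵢ = 0.88² + 1.37² + 1.59² + 1.44² = 7.2530
Covariances σ_ij = r_ij · s_i · s_j:
  σ(I1,I2) = 0.19 × 0.88 × 1.37 = 0.2291
  σ(I1,I3) = 0.31 × 0.88 × 1.59 = 0.4338
  σ(I1,I4) = 0.40 × 0.88 × 1.44 = 0.5069
  σ(I2,I3) = 0.49 × 1.37 × 1.59 = 1.0674
  σ(I2,I4) = 0.25 × 1.37 × 1.44 = 0.4932
  σ(I3,I4) = 0.18 × 1.59 × 1.44 = 0.4121
σ²_T = Σσ²ᵢ + 2·Σσ_ij = 7.2530 + 2 × 3.1425 = 13.5380
α = (4/3)·(1 − 7.2530/13.5380) = 0.62

α = 0.62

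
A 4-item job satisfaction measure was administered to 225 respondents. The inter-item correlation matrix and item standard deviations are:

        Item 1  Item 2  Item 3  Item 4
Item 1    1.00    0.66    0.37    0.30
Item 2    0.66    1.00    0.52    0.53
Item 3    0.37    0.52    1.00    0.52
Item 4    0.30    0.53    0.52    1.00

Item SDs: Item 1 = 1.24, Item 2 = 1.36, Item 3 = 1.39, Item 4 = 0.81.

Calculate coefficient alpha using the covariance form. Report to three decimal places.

α = 0.779

Σσ²ᵢ = 1.24² + 1.36² + 1.39² + 0.81² = 5.9754
Covariances σ_ij = r_ij · s_i · s_j:
  σ(Item 1,Item 2) = 0.66 × 1.24 × 1.36 = 1.1130
  σ(Item 1,Item 3) = 0.37 × 1.24 × 1.39 = 0.6377
  σ(Item 1,Item 4) = 0.30 × 1.24 × 0.81 = 0.3013
  σ(Item 2,Item 3) = 0.52 × 1.36 × 1.39 = 0.9830
  σ(Item 2,Item 4) = 0.53 × 1.36 × 0.81 = 0.5838
  σ(Item 3,Item 4) = 0.52 × 1.39 × 0.81 = 0.5855
σ²_T = Σσ²ᵢ + 2·Σσ_ij = 5.9754 + 2 × 4.2043 = 14.3840
α = (4/3)·(1 − 5.9754/14.3840) = 0.779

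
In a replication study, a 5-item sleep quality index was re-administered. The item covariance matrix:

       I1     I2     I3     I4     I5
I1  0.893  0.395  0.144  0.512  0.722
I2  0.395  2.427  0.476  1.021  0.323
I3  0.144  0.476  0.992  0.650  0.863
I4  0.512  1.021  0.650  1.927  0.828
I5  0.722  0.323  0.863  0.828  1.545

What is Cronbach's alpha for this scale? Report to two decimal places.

α = 0.75

ΣVar(i) = 0.893 + 2.427 + 0.992 + 1.927 + 1.545 = 7.784
Sum of off-diagonal covariances = 5.934
σ²_total = 7.784 + 2 × 5.934 = 19.652
α = (k/(k−1))·(1 − ΣVar(i)/σ²_total) = (5/4)·(1 − 7.784/19.652) = 0.75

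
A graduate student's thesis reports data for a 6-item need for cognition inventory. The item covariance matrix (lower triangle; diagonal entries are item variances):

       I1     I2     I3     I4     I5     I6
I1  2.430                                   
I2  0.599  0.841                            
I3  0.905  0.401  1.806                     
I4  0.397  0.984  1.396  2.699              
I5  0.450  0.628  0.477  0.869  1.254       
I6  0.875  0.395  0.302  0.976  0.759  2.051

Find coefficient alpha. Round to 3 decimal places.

sum of item variances = 2.430 + 0.841 + 1.806 + 2.699 + 1.254 + 2.051 = 11.081
Sum of off-diagonal covariances = 10.413
σ²_T = 11.081 + 2 × 10.413 = 31.907
α = (k/(k−1))·(1 − sum of item variances/σ²_T) = (6/5)·(1 − 11.081/31.907) = 0.783

α = 0.783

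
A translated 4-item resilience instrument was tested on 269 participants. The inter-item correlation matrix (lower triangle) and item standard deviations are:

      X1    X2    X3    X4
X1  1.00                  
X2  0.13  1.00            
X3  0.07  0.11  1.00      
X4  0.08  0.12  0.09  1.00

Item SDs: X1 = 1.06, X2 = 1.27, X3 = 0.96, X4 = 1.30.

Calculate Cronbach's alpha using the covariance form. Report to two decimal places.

Cronbach's alpha = 0.31

Σσ²ᵢ = 1.06² + 1.27² + 0.96² + 1.30² = 5.3481
Covariances σ_ij = r_ij · s_i · s_j:
  σ(X1,X2) = 0.13 × 1.06 × 1.27 = 0.1750
  σ(X1,X3) = 0.07 × 1.06 × 0.96 = 0.0712
  σ(X1,X4) = 0.08 × 1.06 × 1.30 = 0.1102
  σ(X2,X3) = 0.11 × 1.27 × 0.96 = 0.1341
  σ(X2,X4) = 0.12 × 1.27 × 1.30 = 0.1981
  σ(X3,X4) = 0.09 × 0.96 × 1.30 = 0.1123
σ²_T = Σσ²ᵢ + 2·Σσ_ij = 5.3481 + 2 × 0.8009 = 6.9499
α = (4/3)·(1 − 5.3481/6.9499) = 0.31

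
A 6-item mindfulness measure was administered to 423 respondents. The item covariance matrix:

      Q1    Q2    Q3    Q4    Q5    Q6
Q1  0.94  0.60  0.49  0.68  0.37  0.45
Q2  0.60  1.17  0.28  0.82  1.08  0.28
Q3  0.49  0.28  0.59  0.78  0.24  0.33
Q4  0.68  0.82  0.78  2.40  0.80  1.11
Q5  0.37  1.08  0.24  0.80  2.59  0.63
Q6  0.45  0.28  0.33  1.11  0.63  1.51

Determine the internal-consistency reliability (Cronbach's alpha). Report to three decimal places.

Cronbach's alpha = 0.792

ΣVar(i) = 0.94 + 1.17 + 0.59 + 2.40 + 2.59 + 1.51 = 9.20
Sum of off-diagonal covariances = 8.94
Var(T) = 9.20 + 2 × 8.94 = 27.08
α = (k/(k−1))·(1 − ΣVar(i)/Var(T)) = (6/5)·(1 − 9.20/27.08) = 0.792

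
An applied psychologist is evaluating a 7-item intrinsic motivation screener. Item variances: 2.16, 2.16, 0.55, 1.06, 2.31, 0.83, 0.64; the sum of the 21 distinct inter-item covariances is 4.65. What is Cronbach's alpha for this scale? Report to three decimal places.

α = 0.571

ΣVar(i) = 2.16 + 2.16 + 0.55 + 1.06 + 2.31 + 0.83 + 0.64 = 9.71
Sum of distinct covariances = 4.65
Var(T) = ΣVar(i) + 2·Σcov = 9.71 + 2 × 4.65 = 19.01
α = (7/6)·(1 − 9.71/19.01) = 0.571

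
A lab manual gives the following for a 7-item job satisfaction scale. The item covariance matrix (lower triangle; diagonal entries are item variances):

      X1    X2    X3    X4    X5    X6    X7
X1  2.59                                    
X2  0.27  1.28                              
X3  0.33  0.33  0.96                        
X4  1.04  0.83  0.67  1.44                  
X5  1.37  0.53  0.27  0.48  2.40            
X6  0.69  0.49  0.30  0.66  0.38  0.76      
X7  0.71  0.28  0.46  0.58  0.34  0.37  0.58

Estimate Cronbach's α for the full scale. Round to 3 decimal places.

α = 0.810

ΣVar(i) = 2.59 + 1.28 + 0.96 + 1.44 + 2.40 + 0.76 + 0.58 = 10.01
Σ_{i<j} σ_ij = 11.38
total variance = 10.01 + 2 × 11.38 = 32.77
α = (k/(k−1))·(1 − ΣVar(i)/total variance) = (7/6)·(1 − 10.01/32.77) = 0.810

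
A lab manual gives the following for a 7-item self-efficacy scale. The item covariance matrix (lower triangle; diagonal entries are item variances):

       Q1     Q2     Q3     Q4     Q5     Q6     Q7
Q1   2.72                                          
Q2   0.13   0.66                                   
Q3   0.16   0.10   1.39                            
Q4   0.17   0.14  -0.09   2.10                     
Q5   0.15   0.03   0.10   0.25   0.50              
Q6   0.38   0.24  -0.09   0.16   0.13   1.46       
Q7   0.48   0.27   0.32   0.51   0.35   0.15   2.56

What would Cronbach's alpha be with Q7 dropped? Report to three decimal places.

Remaining items: Q1, Q2, Q3, Q4, Q5, Q6 (k = 6).
sum of item variances = 2.72 + 0.66 + 1.39 + 2.10 + 0.50 + 1.46 = 8.83
total variance = 8.83 + 2 × 1.96 = 12.75
α (item deleted) = (6/5)·(1 − 8.83/12.75) = 0.369

α = 0.369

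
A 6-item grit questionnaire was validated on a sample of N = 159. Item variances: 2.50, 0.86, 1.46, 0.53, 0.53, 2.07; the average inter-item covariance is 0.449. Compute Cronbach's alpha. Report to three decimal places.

ΣVar(i) = 2.50 + 0.86 + 1.46 + 0.53 + 0.53 + 2.07 = 7.95
Sum of the 15 distinct covariances = 15 × 0.449 = 6.735
σ²_total = ΣVar(i) + 2·Σcov = 7.95 + 2 × 6.735 = 21.420
α = (6/5)·(1 − 7.95/21.420) = 0.755

α = 0.755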